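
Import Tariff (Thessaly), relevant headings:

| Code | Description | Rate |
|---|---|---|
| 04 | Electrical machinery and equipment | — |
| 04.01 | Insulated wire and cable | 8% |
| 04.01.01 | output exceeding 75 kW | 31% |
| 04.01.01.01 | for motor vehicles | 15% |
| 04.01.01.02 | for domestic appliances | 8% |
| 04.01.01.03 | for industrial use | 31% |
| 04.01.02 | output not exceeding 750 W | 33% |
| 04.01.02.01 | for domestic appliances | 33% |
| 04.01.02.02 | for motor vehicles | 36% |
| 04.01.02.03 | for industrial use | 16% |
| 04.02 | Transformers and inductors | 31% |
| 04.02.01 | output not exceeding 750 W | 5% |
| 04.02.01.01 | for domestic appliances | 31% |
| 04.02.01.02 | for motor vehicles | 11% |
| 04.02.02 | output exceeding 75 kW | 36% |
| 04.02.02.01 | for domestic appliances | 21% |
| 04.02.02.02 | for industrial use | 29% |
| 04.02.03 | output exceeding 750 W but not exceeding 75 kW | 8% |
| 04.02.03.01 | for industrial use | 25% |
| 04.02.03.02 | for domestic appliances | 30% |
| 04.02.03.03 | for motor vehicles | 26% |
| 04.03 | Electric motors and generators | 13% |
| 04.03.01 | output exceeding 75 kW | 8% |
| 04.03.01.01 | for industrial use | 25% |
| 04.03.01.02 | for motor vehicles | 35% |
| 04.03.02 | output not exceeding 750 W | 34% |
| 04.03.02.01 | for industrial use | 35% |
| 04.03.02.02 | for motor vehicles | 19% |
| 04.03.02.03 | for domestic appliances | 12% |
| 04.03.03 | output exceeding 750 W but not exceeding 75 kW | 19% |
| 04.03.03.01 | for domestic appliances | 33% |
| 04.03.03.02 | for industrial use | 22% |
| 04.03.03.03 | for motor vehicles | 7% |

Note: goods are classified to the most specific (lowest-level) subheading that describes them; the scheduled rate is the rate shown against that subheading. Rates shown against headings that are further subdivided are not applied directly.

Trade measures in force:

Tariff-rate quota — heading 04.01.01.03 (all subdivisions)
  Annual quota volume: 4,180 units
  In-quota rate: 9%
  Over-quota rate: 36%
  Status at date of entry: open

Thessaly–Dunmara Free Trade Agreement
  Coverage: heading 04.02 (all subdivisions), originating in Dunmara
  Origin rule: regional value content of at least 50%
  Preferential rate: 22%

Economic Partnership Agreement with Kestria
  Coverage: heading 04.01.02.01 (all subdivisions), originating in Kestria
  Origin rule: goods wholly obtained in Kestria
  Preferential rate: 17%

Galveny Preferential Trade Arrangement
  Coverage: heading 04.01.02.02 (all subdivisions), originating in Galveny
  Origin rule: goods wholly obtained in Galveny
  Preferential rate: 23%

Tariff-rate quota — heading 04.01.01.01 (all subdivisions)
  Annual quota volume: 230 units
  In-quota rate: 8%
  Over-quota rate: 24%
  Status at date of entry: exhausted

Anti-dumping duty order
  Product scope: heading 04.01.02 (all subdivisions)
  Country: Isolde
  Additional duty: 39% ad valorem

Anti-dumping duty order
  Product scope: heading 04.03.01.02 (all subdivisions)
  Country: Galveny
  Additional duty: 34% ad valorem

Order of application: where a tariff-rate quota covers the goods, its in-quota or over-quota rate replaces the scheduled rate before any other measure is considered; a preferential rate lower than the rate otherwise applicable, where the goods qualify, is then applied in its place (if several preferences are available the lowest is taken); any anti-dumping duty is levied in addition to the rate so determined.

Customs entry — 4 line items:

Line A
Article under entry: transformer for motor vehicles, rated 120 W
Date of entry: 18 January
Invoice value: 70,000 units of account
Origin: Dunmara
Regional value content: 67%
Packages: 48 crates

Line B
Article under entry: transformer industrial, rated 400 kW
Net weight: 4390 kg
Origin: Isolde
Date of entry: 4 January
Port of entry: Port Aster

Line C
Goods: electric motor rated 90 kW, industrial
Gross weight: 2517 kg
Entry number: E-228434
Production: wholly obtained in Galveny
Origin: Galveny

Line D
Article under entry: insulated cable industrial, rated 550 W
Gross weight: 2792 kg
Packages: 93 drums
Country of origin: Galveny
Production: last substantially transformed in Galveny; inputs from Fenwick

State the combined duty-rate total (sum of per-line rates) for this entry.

Line A: transformer → 04.02; rated 120 W → 04.02.01; for motor vehicles → 04.02.01.02. Scheduled 11%. Dunmara agreement on 04.02: RVC ≥ 50% → 22% available; preference 22% not lower than 11% → no reduction. → 11%.
Line B: transformer → 04.02; rated 400 kW → 04.02.02; industrial → 04.02.02.02. Scheduled 29%. No special measure applies. → 29%.
Line C: electric motor → 04.03; rated 90 kW → 04.03.01; industrial → 04.03.01.01. Scheduled 25%. Galveny agreement on 04.01.02.02: 04.03.01.01 not covered. → 25%.
Line D: insulated cable → 04.01; rated 550 W → 04.01.02; industrial → 04.01.02.03. Scheduled 16%. Galveny agreement on 04.01.02.02: 04.01.02.03 not covered. → 16%.
Sum: 11% + 29% + 25% + 16% = 81%.

81%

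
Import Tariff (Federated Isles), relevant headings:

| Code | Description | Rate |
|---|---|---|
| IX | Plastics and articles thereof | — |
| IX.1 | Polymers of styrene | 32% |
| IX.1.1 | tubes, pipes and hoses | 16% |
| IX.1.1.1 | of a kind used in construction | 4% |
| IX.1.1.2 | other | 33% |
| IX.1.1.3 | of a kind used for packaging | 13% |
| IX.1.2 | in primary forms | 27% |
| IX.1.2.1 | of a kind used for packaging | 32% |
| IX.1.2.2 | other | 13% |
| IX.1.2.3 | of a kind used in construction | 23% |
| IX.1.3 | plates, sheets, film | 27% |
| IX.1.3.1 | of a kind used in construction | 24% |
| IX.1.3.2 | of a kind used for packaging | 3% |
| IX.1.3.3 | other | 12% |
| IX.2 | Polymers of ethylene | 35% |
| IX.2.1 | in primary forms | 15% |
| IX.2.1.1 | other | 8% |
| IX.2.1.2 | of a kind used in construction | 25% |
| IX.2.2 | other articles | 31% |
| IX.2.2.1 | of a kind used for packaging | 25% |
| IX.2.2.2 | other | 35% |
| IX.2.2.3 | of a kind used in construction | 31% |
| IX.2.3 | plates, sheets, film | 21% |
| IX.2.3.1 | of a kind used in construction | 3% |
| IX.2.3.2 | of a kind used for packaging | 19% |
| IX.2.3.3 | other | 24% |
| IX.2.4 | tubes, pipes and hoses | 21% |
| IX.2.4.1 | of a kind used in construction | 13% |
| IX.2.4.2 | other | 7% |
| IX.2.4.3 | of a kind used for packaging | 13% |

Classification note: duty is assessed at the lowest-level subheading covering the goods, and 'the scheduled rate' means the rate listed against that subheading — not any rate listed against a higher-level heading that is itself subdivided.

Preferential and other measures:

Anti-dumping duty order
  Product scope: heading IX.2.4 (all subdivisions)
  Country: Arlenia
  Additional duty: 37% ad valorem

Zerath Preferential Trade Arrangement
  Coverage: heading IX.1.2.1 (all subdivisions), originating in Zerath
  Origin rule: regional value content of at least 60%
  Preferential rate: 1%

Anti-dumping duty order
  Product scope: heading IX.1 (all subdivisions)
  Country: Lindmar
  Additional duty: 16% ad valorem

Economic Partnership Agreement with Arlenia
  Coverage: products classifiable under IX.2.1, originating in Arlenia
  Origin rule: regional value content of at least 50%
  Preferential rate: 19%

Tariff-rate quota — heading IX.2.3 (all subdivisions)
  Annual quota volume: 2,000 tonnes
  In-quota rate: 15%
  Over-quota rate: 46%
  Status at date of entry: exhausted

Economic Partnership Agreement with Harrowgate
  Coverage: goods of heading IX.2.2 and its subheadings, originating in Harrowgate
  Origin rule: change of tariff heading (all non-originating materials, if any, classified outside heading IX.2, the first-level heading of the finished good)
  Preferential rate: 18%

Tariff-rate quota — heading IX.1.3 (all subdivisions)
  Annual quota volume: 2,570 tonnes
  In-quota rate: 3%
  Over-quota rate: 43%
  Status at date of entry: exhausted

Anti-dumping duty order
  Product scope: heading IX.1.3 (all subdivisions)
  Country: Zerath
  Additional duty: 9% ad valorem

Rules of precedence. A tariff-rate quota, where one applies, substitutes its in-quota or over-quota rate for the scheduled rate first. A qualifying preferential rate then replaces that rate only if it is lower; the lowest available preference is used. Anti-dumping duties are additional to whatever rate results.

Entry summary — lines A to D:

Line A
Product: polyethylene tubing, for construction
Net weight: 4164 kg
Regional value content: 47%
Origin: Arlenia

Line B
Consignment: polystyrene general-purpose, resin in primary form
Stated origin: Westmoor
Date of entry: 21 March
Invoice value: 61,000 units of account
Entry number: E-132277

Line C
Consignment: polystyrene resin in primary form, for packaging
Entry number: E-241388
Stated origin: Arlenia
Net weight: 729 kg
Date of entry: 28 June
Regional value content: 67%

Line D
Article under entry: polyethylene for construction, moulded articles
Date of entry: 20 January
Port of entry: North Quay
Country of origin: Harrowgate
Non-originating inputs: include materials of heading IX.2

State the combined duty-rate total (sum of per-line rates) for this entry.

126%

Line A: polyethylene → IX.2; tubing → IX.2.4; for construction → IX.2.4.1. Scheduled 13%. Arlenia agreement on IX.2.1: IX.2.4.1 not covered; anti-dumping (Arlenia, IX.2.4): +37%; total 13% + 37% = 50%. → 50%.
Line B: polystyrene → IX.1; resin in primary form → IX.1.2; general-purpose → IX.1.2.2. Scheduled 13%. No special measure applies. → 13%.
Line C: polystyrene → IX.1; resin in primary form → IX.1.2; for packaging → IX.1.2.1. Scheduled 32%. Arlenia agreement on IX.2.1: IX.1.2.1 not covered. → 32%.
Line D: polyethylene → IX.2; moulded articles → IX.2.2; for construction → IX.2.2.3. Scheduled 31%. Harrowgate agreement on IX.2.2: CTH not met. → 31%.
Sum: 50% + 13% + 32% + 31% = 126%.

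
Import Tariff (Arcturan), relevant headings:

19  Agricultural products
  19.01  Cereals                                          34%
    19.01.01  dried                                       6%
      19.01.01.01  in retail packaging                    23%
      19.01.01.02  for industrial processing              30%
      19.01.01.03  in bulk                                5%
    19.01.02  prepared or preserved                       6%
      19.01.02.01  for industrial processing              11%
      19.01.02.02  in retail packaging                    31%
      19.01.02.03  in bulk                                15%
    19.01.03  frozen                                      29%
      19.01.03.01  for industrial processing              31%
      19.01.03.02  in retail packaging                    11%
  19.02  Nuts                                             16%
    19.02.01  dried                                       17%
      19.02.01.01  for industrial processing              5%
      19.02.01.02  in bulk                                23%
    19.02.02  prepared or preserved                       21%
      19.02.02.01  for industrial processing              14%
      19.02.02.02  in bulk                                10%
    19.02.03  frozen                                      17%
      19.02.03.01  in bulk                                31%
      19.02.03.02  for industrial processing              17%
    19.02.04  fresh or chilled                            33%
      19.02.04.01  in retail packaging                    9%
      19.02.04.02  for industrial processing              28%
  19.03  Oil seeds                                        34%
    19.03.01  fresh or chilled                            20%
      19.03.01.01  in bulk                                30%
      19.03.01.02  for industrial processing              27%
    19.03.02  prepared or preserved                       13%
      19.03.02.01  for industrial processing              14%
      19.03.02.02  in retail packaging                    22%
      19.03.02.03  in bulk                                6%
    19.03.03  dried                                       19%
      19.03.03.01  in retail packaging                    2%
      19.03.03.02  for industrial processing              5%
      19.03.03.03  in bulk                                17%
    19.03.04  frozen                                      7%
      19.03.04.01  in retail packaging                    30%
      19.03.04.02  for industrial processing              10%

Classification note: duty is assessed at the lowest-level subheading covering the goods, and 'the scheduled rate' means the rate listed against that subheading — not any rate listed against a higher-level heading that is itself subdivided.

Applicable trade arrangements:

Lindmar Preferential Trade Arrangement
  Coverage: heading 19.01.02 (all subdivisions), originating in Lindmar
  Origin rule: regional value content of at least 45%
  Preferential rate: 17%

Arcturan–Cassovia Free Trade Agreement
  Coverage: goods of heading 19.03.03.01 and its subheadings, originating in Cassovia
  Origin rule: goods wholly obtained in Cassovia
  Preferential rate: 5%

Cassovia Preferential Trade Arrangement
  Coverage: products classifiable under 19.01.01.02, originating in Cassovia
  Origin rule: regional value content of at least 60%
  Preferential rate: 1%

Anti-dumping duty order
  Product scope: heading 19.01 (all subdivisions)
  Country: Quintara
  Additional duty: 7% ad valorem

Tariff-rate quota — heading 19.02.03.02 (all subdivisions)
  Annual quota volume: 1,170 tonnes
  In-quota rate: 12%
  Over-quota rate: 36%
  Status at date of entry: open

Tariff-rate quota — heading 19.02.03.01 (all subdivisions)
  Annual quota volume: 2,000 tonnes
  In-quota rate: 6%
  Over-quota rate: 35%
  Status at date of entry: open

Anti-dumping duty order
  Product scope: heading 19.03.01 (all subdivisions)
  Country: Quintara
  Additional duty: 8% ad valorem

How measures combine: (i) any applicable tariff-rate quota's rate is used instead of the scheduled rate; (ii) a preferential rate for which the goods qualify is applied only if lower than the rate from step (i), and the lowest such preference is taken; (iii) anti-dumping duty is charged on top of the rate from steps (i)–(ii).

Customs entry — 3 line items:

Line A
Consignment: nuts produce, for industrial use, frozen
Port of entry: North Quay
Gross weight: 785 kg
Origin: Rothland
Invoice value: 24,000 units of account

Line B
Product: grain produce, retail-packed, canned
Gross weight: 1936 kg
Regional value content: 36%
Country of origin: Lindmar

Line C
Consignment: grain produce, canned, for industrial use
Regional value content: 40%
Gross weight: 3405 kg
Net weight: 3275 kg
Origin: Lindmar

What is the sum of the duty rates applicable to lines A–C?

Line A: nuts → 19.02; frozen → 19.02.03; for industrial use → 19.02.03.02. Scheduled 17%. quota on 19.02.03.02 open → in-quota 12%. → 12%.
Line B: grain → 19.01; canned → 19.01.02; retail-packed → 19.01.02.02. Scheduled 31%. Lindmar agreement on 19.01.02: RVC < 45%. → 31%.
Line C: grain → 19.01; canned → 19.01.02; for industrial use → 19.01.02.01. Scheduled 11%. Lindmar agreement on 19.01.02: RVC < 45%. → 11%.
Sum: 12% + 31% + 11% = 54%.

54%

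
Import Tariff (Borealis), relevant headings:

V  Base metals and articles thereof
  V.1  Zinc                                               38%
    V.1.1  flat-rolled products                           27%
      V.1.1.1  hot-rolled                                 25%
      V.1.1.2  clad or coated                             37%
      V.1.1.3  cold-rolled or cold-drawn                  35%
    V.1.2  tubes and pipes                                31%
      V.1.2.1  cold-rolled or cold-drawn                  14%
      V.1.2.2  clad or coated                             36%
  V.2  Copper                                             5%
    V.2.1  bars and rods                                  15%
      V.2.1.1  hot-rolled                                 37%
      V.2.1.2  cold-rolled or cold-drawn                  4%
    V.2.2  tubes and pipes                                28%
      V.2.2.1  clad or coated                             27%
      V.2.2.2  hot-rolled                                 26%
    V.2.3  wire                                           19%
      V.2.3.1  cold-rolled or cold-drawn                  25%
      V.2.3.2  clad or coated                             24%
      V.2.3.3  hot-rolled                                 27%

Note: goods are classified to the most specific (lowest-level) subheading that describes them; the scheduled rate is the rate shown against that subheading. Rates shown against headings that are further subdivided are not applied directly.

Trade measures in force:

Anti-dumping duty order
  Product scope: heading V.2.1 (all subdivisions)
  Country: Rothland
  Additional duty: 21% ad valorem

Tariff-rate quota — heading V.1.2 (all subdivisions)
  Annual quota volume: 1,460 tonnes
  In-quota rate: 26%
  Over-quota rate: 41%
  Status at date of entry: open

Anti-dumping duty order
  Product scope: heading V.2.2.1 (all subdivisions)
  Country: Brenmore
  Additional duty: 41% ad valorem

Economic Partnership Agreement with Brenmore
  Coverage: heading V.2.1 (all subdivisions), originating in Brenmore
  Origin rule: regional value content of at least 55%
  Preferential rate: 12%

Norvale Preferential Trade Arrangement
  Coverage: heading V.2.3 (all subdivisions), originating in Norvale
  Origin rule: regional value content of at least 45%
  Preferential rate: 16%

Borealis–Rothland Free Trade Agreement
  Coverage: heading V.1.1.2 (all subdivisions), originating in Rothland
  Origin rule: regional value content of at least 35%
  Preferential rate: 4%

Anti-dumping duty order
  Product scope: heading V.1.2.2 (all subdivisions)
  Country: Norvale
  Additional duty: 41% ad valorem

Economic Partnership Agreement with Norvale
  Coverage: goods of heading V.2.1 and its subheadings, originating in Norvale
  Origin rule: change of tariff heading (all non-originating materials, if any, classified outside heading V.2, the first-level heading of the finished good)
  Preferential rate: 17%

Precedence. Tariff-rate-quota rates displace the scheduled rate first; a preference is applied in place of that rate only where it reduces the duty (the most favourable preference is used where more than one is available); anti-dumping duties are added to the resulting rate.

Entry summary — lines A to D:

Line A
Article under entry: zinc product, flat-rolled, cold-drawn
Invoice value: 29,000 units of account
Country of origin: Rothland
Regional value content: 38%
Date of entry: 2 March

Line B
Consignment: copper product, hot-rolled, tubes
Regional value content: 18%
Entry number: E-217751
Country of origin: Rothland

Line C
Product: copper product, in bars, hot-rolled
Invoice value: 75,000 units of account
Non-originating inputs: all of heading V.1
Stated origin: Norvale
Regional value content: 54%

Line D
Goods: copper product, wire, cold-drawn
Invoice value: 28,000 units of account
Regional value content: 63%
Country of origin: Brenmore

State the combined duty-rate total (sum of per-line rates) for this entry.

Line A: zinc → V.1; flat-rolled → V.1.1; cold-drawn → V.1.1.3. Scheduled 35%. Rothland agreement on V.1.1.2: V.1.1.3 not covered. → 35%.
Line B: copper → V.2; tubes → V.2.2; hot-rolled → V.2.2.2. Scheduled 26%. Rothland agreement on V.1.1.2: V.2.2.2 not covered. → 26%.
Line C: copper → V.2; in bars → V.2.1; hot-rolled → V.2.1.1. Scheduled 37%. Norvale agreement on V.2.3: V.2.1.1 not covered; Norvale agreement on V.2.1: CTH met → 17% available; preferential 17%. → 17%.
Line D: copper → V.2; wire → V.2.3; cold-drawn → V.2.3.1. Scheduled 25%. Brenmore agreement on V.2.1: V.2.3.1 not covered. → 25%.
Sum: 35% + 26% + 17% + 25% = 103%.

103%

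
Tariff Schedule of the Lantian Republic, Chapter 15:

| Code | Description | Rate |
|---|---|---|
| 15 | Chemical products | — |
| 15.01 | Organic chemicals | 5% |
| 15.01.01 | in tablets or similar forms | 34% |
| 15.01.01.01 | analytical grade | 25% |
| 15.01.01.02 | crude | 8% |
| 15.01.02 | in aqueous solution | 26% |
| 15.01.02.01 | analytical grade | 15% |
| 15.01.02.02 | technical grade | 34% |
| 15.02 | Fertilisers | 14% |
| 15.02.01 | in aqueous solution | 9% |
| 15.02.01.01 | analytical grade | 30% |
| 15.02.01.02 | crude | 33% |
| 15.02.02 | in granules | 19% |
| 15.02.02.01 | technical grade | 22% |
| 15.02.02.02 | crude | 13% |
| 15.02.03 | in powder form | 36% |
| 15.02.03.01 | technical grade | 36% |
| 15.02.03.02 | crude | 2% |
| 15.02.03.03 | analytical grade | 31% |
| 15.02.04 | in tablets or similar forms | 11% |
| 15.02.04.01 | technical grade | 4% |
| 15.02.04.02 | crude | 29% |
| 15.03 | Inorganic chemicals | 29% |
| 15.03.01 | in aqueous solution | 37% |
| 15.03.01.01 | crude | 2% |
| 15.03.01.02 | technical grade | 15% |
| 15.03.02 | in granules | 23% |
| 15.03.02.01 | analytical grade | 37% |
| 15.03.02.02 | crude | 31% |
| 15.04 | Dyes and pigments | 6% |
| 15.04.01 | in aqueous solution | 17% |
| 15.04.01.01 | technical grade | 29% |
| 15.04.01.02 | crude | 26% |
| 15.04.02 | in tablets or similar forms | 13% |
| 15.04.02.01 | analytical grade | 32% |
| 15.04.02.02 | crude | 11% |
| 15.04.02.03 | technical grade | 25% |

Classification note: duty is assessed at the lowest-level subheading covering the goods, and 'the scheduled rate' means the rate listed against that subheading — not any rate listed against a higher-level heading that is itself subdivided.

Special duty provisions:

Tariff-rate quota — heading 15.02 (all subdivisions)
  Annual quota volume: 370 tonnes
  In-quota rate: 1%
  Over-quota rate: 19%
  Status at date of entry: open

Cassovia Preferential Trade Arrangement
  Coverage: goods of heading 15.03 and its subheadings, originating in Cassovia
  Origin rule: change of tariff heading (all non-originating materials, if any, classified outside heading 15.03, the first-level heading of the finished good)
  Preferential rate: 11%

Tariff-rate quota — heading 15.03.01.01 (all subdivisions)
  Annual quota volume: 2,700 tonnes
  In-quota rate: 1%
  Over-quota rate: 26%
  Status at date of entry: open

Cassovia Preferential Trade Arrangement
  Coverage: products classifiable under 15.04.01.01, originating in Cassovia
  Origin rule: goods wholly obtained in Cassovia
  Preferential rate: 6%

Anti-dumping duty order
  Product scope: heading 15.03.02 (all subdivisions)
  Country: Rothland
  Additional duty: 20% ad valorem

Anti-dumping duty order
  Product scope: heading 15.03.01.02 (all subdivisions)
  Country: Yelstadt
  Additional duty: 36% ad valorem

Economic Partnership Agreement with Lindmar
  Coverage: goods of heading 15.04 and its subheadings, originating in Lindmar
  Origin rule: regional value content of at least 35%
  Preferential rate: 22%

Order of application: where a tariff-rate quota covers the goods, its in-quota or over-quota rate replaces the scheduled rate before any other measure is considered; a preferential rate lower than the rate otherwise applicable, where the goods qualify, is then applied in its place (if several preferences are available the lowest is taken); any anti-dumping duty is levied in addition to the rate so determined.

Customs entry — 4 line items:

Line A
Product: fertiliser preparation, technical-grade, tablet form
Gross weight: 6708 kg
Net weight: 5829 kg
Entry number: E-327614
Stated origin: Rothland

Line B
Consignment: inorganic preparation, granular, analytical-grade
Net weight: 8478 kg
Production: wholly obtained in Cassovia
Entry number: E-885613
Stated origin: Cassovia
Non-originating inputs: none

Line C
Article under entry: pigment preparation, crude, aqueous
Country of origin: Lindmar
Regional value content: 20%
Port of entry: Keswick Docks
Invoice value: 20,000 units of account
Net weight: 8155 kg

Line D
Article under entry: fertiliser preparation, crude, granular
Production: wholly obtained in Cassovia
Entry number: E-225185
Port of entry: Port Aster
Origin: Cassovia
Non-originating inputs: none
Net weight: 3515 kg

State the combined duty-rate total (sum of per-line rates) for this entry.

Line A: fertiliser → 15.02; tablet form → 15.02.04; technical-grade → 15.02.04.01. Scheduled 4%. quota on 15.02 open → in-quota 1%. → 1%.
Line B: inorganic → 15.03; granular → 15.03.02; analytical-grade → 15.03.02.01. Scheduled 37%. Cassovia agreement on 15.03: CTH met → 11% available; Cassovia agreement on 15.04.01.01: 15.03.02.01 not covered; preferential 11%. → 11%.
Line C: pigment → 15.04; aqueous → 15.04.01; crude → 15.04.01.02. Scheduled 26%. Lindmar agreement on 15.04: RVC < 35%. → 26%.
Line D: fertiliser → 15.02; granular → 15.02.02; crude → 15.02.02.02. Scheduled 13%. quota on 15.02 open → in-quota 1%; Cassovia agreement on 15.03: 15.02.02.02 not covered; Cassovia agreement on 15.04.01.01: 15.02.02.02 not covered. → 1%.
Sum: 1% + 11% + 26% + 1% = 39%.

39%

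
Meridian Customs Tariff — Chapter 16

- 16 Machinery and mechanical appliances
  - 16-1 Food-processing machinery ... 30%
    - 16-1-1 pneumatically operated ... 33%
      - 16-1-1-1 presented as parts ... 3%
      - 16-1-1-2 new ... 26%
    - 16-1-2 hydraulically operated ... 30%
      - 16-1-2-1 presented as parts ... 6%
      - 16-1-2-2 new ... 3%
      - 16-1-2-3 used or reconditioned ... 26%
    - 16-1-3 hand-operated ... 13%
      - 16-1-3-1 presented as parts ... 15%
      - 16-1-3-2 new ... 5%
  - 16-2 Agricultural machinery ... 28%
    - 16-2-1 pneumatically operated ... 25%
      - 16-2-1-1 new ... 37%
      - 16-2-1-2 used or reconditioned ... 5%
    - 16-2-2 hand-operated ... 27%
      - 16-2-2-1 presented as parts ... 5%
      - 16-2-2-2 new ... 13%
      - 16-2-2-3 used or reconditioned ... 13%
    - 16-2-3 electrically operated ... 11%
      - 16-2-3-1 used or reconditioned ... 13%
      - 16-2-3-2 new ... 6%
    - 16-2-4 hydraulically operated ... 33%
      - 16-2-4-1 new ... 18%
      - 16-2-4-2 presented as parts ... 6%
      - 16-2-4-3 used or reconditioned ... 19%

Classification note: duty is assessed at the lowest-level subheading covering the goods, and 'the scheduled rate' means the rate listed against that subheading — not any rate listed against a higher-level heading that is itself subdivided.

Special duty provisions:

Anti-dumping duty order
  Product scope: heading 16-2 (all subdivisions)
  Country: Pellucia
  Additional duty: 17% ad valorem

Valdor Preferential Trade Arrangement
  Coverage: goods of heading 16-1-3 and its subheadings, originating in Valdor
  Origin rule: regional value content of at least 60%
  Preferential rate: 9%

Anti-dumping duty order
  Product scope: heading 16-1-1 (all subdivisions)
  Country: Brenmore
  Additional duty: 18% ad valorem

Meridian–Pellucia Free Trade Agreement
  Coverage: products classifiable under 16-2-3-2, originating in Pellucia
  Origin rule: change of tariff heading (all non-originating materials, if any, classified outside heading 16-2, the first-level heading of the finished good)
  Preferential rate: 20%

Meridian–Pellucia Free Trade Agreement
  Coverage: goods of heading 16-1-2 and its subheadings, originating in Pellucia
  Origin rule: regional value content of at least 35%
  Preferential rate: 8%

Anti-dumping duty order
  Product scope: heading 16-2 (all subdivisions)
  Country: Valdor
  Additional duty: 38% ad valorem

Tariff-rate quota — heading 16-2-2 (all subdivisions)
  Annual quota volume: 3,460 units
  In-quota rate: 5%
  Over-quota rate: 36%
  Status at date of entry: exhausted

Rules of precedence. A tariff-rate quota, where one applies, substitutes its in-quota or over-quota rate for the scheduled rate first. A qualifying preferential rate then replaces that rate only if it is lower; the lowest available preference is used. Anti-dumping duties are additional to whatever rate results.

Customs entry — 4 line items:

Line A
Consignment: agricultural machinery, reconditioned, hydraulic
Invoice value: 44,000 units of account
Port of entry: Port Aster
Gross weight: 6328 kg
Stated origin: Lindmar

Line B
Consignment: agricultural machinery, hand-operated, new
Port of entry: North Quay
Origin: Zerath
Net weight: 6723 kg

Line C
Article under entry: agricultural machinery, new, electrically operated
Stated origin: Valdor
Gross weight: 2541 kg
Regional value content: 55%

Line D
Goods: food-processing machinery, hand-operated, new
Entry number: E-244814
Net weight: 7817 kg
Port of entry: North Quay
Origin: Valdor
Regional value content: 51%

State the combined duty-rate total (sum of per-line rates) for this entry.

Line A: agricultural → 16-2; hydraulic → 16-2-4; reconditioned → 16-2-4-3. Scheduled 19%. No special measure applies. → 19%.
Line B: agricultural → 16-2; hand-operated → 16-2-2; new → 16-2-2-2. Scheduled 13%. quota on 16-2-2 exhausted → over-quota 36%. → 36%.
Line C: agricultural → 16-2; electrically operated → 16-2-3; new → 16-2-3-2. Scheduled 6%. Valdor agreement on 16-1-3: 16-2-3-2 not covered; anti-dumping (Valdor, 16-2): +38%; total 6% + 38% = 44%. → 44%.
Line D: food-processing → 16-1; hand-operated → 16-1-3; new → 16-1-3-2. Scheduled 5%. Valdor agreement on 16-1-3: RVC < 60%. → 5%.
Sum: 19% + 36% + 44% + 5% = 104%.

104%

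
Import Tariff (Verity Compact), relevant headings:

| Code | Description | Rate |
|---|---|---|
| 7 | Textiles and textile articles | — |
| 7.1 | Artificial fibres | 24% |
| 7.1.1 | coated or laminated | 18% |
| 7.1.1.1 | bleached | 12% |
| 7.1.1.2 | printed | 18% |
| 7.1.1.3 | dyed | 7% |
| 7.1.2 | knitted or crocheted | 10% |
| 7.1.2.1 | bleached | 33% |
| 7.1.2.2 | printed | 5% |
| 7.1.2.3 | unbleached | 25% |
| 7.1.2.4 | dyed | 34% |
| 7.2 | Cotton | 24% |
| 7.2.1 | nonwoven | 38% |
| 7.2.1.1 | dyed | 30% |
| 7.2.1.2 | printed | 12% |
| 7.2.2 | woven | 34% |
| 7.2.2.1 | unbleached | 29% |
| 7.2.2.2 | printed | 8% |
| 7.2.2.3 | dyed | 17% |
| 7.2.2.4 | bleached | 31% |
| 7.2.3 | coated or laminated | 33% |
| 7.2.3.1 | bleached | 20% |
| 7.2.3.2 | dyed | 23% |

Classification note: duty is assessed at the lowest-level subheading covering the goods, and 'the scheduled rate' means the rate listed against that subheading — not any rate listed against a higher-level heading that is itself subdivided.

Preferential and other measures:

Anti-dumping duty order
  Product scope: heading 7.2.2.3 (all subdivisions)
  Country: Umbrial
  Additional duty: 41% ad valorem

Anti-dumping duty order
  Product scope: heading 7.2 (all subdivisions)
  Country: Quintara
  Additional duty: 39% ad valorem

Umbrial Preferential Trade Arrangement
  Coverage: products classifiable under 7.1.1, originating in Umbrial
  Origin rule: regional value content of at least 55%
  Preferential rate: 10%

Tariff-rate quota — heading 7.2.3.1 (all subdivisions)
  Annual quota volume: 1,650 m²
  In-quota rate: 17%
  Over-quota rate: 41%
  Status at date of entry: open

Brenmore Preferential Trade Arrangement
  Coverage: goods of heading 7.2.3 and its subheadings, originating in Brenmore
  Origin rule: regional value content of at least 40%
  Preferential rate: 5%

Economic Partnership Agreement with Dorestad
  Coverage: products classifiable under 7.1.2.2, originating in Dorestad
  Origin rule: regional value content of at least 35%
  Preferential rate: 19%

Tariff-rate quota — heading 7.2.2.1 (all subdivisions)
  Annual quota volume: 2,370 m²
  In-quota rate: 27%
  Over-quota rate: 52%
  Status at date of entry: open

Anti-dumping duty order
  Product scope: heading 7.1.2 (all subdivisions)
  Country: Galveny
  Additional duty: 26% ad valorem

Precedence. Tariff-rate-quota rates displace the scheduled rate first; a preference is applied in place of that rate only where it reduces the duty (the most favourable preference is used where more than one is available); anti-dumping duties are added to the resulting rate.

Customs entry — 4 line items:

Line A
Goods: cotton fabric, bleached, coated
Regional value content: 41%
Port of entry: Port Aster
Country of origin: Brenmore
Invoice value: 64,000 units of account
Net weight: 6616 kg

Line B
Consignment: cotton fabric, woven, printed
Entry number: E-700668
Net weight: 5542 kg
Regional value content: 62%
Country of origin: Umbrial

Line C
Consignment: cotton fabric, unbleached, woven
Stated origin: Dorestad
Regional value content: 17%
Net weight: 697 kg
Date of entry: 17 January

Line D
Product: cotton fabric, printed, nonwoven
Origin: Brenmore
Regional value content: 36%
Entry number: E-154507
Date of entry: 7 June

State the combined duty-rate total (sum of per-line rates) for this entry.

52%

Line A: cotton → 7.2; coated → 7.2.3; bleached → 7.2.3.1. Scheduled 20%. quota on 7.2.3.1 open → in-quota 17%; Brenmore agreement on 7.2.3: RVC ≥ 40% → 5% available; preferential 5%. → 5%.
Line B: cotton → 7.2; woven → 7.2.2; printed → 7.2.2.2. Scheduled 8%. Umbrial agreement on 7.1.1: 7.2.2.2 not covered. → 8%.
Line C: cotton → 7.2; woven → 7.2.2; unbleached → 7.2.2.1. Scheduled 29%. quota on 7.2.2.1 open → in-quota 27%; Dorestad agreement on 7.1.2.2: 7.2.2.1 not covered. → 27%.
Line D: cotton → 7.2; nonwoven → 7.2.1; printed → 7.2.1.2. Scheduled 12%. Brenmore agreement on 7.2.3: 7.2.1.2 not covered. → 12%.
Sum: 5% + 8% + 27% + 12% = 52%.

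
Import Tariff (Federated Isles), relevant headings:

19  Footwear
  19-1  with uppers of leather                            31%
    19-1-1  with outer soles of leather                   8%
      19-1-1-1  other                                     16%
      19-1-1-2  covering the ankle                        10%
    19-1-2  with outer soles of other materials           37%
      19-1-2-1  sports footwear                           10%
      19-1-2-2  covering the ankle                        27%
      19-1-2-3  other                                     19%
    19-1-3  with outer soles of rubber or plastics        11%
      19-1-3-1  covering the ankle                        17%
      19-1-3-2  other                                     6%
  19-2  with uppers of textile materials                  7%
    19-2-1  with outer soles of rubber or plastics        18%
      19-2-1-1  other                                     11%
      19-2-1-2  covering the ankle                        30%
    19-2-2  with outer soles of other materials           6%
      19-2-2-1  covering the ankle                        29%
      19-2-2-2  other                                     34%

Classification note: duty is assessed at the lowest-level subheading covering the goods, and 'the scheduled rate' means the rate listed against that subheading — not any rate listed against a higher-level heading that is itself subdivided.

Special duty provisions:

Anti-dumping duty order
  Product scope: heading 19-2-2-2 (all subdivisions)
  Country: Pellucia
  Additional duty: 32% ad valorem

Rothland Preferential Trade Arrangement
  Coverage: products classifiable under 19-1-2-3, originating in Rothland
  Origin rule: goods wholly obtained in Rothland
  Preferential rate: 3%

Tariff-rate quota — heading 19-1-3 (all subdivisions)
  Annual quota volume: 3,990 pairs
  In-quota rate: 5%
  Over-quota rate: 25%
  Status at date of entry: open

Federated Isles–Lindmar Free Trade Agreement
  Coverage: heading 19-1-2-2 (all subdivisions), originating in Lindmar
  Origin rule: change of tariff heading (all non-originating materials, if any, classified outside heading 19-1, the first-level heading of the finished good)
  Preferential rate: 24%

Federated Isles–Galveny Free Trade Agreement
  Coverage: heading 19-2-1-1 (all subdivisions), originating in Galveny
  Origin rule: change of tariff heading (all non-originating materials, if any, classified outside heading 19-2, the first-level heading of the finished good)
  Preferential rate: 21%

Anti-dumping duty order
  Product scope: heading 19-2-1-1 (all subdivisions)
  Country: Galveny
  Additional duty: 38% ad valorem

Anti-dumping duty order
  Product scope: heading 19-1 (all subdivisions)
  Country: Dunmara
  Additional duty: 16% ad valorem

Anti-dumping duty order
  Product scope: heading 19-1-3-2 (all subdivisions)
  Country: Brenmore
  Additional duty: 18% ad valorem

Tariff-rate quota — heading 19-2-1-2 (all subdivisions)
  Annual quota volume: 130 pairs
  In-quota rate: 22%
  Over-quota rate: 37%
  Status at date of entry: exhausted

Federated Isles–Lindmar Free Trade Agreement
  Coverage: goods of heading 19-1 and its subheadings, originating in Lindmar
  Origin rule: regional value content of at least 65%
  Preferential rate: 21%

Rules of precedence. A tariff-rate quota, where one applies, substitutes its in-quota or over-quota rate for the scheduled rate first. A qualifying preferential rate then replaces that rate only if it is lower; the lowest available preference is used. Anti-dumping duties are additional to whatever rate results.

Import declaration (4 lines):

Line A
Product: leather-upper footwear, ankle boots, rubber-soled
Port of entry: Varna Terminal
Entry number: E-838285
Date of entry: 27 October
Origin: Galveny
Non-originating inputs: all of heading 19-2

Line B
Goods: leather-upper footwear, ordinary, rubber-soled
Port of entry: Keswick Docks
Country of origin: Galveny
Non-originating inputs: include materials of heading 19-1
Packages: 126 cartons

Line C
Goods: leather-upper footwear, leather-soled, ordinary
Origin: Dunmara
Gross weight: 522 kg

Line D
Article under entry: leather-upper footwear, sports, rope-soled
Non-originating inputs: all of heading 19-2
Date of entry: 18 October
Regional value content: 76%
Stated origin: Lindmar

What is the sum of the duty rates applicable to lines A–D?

Line A: leather-upper → 19-1; rubber-soled → 19-1-3; ankle boots → 19-1-3-1. Scheduled 17%. quota on 19-1-3 open → in-quota 5%; Galveny agreement on 19-2-1-1: 19-1-3-1 not covered. → 5%.
Line B: leather-upper → 19-1; rubber-soled → 19-1-3; ordinary → 19-1-3-2. Scheduled 6%. quota on 19-1-3 open → in-quota 5%; Galveny agreement on 19-2-1-1: 19-1-3-2 not covered. → 5%.
Line C: leather-upper → 19-1; leather-soled → 19-1-1; ordinary → 19-1-1-1. Scheduled 16%. anti-dumping (Dunmara, 19-1): +16%; total 16% + 16% = 32%. → 32%.
Line D: leather-upper → 19-1; rope-soled → 19-1-2; sports → 19-1-2-1. Scheduled 10%. Lindmar agreement on 19-1-2-2: 19-1-2-1 not covered; Lindmar agreement on 19-1: RVC ≥ 65% → 21% available; preference 21% not lower than 10% → no reduction. → 10%.
Sum: 5% + 5% + 32% + 10% = 52%.

52%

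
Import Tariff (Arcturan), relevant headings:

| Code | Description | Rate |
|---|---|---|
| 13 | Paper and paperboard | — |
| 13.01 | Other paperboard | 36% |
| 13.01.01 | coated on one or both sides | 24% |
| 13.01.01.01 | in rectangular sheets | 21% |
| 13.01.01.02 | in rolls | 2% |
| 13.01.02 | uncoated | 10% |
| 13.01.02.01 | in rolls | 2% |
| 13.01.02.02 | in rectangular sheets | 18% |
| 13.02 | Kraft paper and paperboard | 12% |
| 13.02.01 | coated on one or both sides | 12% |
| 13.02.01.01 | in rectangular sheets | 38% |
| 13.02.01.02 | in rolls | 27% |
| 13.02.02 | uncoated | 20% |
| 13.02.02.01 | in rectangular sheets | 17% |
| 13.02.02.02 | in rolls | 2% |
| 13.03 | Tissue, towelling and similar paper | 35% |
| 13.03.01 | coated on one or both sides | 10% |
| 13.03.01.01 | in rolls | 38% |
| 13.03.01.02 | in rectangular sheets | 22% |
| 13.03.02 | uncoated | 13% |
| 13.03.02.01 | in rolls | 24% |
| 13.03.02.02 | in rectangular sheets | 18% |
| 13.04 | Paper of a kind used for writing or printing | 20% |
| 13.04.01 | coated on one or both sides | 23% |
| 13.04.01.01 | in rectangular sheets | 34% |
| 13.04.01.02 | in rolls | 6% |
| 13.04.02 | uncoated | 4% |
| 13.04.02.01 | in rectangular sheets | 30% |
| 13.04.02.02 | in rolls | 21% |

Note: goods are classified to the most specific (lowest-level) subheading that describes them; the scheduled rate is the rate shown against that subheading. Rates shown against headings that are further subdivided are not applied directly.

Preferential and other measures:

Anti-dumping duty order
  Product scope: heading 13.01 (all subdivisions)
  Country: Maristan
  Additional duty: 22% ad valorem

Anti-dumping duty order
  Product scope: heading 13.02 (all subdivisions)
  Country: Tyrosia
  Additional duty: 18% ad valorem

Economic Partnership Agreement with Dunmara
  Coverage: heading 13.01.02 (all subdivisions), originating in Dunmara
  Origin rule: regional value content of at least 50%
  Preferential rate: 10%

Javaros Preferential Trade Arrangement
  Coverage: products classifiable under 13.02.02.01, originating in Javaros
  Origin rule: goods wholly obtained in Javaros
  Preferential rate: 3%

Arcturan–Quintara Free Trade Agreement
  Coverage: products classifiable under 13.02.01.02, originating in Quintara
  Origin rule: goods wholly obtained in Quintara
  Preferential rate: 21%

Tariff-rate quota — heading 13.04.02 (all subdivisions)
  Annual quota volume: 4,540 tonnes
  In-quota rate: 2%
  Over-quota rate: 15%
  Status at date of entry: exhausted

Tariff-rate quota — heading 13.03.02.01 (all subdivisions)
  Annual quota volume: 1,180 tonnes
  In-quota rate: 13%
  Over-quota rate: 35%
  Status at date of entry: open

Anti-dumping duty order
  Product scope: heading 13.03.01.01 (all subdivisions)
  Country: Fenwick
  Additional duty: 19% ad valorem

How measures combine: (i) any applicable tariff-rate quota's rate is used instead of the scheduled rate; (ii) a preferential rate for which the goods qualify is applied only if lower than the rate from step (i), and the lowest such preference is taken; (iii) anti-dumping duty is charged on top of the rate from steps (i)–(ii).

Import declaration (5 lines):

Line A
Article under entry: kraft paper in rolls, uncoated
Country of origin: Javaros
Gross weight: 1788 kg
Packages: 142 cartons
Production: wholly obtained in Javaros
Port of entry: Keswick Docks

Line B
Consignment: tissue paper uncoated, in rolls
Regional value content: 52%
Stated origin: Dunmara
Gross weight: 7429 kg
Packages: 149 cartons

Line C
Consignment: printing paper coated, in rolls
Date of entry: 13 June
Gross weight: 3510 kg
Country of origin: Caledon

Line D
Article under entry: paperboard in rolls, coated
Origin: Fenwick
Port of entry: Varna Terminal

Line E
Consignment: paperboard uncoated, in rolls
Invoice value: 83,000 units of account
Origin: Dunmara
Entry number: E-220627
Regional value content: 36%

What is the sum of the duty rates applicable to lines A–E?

25%

Line A: kraft paper → 13.02; uncoated → 13.02.02; in rolls → 13.02.02.02. Scheduled 2%. Javaros agreement on 13.02.02.01: 13.02.02.02 not covered. → 2%.
Line B: tissue paper → 13.03; uncoated → 13.03.02; in rolls → 13.03.02.01. Scheduled 24%. quota on 13.03.02.01 open → in-quota 13%; Dunmara agreement on 13.01.02: 13.03.02.01 not covered. → 13%.
Line C: printing paper → 13.04; coated → 13.04.01; in rolls → 13.04.01.02. Scheduled 6%. No special measure applies. → 6%.
Line D: paperboard → 13.01; coated → 13.01.01; in rolls → 13.01.01.02. Scheduled 2%. No special measure applies. → 2%.
Line E: paperboard → 13.01; uncoated → 13.01.02; in rolls → 13.01.02.01. Scheduled 2%. Dunmara agreement on 13.01.02: RVC < 50%. → 2%.
Sum: 2% + 13% + 6% + 2% + 2% = 25%.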